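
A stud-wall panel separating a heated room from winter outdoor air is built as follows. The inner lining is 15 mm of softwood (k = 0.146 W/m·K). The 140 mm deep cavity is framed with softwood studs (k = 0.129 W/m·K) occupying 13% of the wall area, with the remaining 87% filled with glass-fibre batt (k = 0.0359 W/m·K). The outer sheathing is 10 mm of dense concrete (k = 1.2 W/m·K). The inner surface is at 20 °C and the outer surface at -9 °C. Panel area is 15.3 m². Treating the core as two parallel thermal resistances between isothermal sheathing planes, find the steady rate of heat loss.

Q ≈ 147 W

Sheathing layers in series; stud and cavity paths in parallel between them.
R_inner = 0.015/(0.146×15.3) = 0.006715 K/W
R_stud  = 0.14/(0.129×0.13×15.3) = 0.5456 K/W
R_cav   = 0.14/(0.0359×0.87×15.3) = 0.293 K/W
1/R_core = 1/R_stud + 1/R_cav → R_core = 0.1906 K/W
R_outer = 0.01/(1.2×15.3) = 5.447×10^-4 K/W
R_total = 0.1979 K/W
Q = ΔT/R_total = 29/0.1979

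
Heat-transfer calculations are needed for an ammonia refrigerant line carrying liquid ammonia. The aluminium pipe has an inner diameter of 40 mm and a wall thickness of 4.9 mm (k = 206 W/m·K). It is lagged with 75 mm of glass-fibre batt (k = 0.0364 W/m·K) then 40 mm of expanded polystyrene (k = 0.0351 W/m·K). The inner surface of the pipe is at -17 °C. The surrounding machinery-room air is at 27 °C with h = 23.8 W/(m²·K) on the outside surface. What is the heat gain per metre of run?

Treating each annulus and film as a series resistance:
R_aluminium pipe wall = ln(24.9/20)/(2π×206×1) = 1.693×10^-4 K/W
R_glass-fibre batt = ln(99.9/24.9)/(2π×0.0364×1) = 6.075 K/W
R_expanded polystyrene = ln(139.9/99.9)/(2π×0.0351×1) = 1.527 K/W
R_outer film = 1/(h_o·2πr_oL) = 1/(23.8×2π×0.1399×1) = 0.0478 K/W
R_total = 7.65 K/W
Q = ΔT/R_total = 44/7.65

q′ ≈ 5.75 W/m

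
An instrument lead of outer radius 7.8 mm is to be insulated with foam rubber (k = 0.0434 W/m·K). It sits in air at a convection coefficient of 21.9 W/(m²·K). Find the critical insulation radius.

For a cylinder r_cr = k/h = 0.0434/21.9
r_cr = 1.98 mm; since the bare radius (7.8 mm) is above r_cr, any added insulation will reduce heat loss.

r_cr ≈ 1.98 mm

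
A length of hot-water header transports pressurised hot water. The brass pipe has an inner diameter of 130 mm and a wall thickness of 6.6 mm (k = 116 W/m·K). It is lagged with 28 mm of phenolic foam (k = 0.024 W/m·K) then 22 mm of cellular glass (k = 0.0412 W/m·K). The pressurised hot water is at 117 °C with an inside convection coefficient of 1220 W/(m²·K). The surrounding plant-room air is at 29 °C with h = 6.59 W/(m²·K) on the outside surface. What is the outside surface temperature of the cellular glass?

T ≈ 34.5 °C

Radial resistances (cylindrical: R_cond = ln(r_o/r_i)/(2πkL), R_conv = 1/(h·2πrL)):
R_inner film = 1/(h_i·2πr₁L) = 1/(1220×2π×0.065×1) = 0.002007 K/W
R_brass pipe wall = ln(71.6/65)/(2π×116×1) = 1.327×10^-4 K/W
R_phenolic foam = ln(99.6/71.6)/(2π×0.024×1) = 2.189 K/W
R_cellular glass = ln(121.6/99.6)/(2π×0.0412×1) = 0.771 K/W
R_outer film = 1/(h_o·2πr_oL) = 1/(6.59×2π×0.1216×1) = 0.1986 K/W
R_total = 3.161 K/W
Q = ΔT/R_total = 88/3.161
Q = 27.8 W/m
T_interface = T_inner − Q·ΣR(inner→interface) = 117 − 27.8×2.962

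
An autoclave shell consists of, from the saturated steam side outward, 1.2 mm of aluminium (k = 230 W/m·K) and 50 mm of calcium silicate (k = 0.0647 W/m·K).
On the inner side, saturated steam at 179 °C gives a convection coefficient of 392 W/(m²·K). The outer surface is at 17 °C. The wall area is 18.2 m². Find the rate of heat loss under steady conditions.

Using the resistance-network approach (series):
R_inner film = 1/(h_i·A) = 1/(392×18.2) = 1.402×10^-4 K/W
R_aluminium = L/(kA) = 0.0012/(230×18.2) = 2.867×10^-7 K/W
R_calcium silicate = L/(kA) = 0.05/(0.0647×18.2) = 0.04246 K/W
R_total = 0.0426 K/W
Q = ΔT / R_total = 162 / 0.0426

Q ≈ 3800 W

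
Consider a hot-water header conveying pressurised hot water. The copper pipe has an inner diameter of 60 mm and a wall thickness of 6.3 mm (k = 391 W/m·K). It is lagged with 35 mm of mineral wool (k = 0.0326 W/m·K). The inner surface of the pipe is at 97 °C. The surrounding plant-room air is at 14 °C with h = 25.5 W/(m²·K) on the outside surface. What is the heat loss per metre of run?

For a radial system each layer contributes R = ln(r_out/r_in)/(2πkL); films add R = 1/(hA).
R_copper pipe wall = ln(36.3/30)/(2π×391×1) = 7.759×10^-5 K/W
R_mineral wool = ln(71.3/36.3)/(2π×0.0326×1) = 3.296 K/W
R_outer film = 1/(h_o·2πr_oL) = 1/(25.5×2π×0.0713×1) = 0.08754 K/W
R_total = 3.383 K/W
Q = ΔT/R_total = 83/3.383

q′ ≈ 24.5 W/m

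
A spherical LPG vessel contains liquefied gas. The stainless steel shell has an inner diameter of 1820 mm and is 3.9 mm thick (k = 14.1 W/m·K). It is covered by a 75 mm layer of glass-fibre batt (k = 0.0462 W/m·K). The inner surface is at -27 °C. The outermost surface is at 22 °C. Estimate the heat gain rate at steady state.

Q ≈ 343 W

Radial (spherical) resistances in series:
R_stainless steel shell = (1/0.91 − 1/0.9139)/(4π×14.1) = 2.647×10^-5 K/W
R_glass-fibre batt = (1/0.9139 − 1/0.9889)/(4π×0.0462) = 0.1429 K/W
R_total = 0.143 K/W
Q = ΔT/R_total = 49/0.143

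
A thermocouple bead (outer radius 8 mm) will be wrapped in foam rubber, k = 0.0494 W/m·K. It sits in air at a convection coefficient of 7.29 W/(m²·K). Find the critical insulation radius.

r_cr ≈ 13.6 mm

For a sphere r_cr = 2k/h = 2×0.0494/7.29
r_cr = 13.6 mm; since the bare radius (8 mm) is below r_cr, adding a thin layer of insulation will *increase* heat loss.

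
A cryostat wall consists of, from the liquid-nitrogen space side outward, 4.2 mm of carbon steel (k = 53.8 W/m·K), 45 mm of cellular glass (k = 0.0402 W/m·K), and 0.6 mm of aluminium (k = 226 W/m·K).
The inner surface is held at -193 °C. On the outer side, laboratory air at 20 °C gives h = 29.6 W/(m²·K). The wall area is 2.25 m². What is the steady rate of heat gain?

Thermal resistances in series:
R_carbon steel = L/(kA) = 0.0042/(53.8×2.25) = 3.47×10^-5 K/W
R_cellular glass = L/(kA) = 0.045/(0.0402×2.25) = 0.4975 K/W
R_aluminium = L/(kA) = 0.0006/(226×2.25) = 1.18×10^-6 K/W
R_outer film = 1/(h_o·A) = 1/(29.6×2.25) = 0.01502 K/W
R_total = 0.5126 K/W
Q = ΔT / R_total = 213 / 0.5126

Q ≈ 416 W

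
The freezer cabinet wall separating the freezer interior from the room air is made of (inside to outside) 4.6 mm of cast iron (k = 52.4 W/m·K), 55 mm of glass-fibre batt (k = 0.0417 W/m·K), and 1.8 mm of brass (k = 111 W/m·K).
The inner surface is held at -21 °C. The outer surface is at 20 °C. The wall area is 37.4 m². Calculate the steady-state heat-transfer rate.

Using the resistance-network approach (series):
R_cast iron = L/(kA) = 0.0046/(52.4×37.4) = 2.347×10^-6 K/W
R_glass-fibre batt = L/(kA) = 0.055/(0.0417×37.4) = 0.03527 K/W
R_brass = L/(kA) = 0.0018/(111×37.4) = 4.336×10^-7 K/W
R_total = 0.03527 K/W
Q = ΔT / R_total = 41 / 0.03527

Q ≈ 1160 W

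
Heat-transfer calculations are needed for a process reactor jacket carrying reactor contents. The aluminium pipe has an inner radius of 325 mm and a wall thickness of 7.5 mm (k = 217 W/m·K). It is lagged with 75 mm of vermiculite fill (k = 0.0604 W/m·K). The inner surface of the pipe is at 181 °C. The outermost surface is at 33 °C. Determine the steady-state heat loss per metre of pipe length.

Cylindrical conduction, so R = ln(r₂/r₁)/(2πkL) per layer, in series:
R_aluminium pipe wall = ln(332.5/325)/(2π×217×1) = 1.673×10^-5 K/W
R_vermiculite fill = ln(407.5/332.5)/(2π×0.0604×1) = 0.536 K/W
R_total = 0.536 K/W
Q = ΔT/R_total = 148/0.536

q′ ≈ 276 W/m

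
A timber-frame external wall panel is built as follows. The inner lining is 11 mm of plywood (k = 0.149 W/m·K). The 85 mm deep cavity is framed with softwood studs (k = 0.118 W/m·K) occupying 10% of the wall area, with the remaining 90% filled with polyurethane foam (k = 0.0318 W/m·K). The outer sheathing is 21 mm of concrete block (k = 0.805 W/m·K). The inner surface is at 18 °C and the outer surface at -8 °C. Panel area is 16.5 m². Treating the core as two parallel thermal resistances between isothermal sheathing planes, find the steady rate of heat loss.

Q ≈ 195 W

Sheathing layers in series; stud and cavity paths in parallel between them.
R_inner = 0.011/(0.149×16.5) = 0.004474 K/W
R_stud  = 0.085/(0.118×0.1×16.5) = 0.4366 K/W
R_cav   = 0.085/(0.0318×0.9×16.5) = 0.18 K/W
1/R_core = 1/R_stud + 1/R_cav → R_core = 0.1274 K/W
R_outer = 0.021/(0.805×16.5) = 0.001581 K/W
R_total = 0.1335 K/W
Q = ΔT/R_total = 26/0.1335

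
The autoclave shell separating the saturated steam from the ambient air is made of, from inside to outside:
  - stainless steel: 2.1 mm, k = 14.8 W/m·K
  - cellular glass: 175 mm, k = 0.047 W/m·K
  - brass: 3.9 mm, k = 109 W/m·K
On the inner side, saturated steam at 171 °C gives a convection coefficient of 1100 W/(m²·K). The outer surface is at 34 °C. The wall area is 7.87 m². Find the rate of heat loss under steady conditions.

Q ≈ 289 W

Treating each layer as a thermal resistance in series:
R_inner film = 1/(h_i·A) = 1/(1100×7.87) = 1.155×10^-4 K/W
R_stainless steel = L/(kA) = 0.0021/(14.8×7.87) = 1.803×10^-5 K/W
R_cellular glass = L/(kA) = 0.175/(0.047×7.87) = 0.4731 K/W
R_brass = L/(kA) = 0.0039/(109×7.87) = 4.546×10^-6 K/W
R_total = 0.4733 K/W
Q = ΔT / R_total = 137 / 0.4733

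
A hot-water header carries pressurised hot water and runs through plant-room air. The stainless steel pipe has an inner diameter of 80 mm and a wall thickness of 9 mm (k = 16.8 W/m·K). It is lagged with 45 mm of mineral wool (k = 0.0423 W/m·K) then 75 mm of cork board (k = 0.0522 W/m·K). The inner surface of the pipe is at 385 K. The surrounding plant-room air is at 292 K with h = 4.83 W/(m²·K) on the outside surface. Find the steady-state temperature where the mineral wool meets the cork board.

Cylindrical conduction, so R = ln(r₂/r₁)/(2πkL) per layer, in series:
R_stainless steel pipe wall = ln(49/40)/(2π×16.8×1) = 0.001923 K/W
R_mineral wool = ln(94/49)/(2π×0.0423×1) = 2.451 K/W
R_cork board = ln(169/94)/(2π×0.0522×1) = 1.789 K/W
R_outer film = 1/(h_o·2πr_oL) = 1/(4.83×2π×0.169×1) = 0.195 K/W
R_total = 4.437 K/W
Q = ΔT/R_total = 93/4.437
Q = 21 W/m
T_interface = T_inner − Q·ΣR(inner→interface) = 385 − 21×2.453

T ≈ 334 K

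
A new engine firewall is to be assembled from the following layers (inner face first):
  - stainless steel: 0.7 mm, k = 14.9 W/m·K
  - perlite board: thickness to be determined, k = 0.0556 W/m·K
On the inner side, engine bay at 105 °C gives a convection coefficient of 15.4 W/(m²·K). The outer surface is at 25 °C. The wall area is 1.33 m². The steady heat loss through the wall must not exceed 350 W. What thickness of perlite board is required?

L ≈ 13.3 mm

Model the wall as resistances in series:
R_inner film = 1/(h_i·A) = 1/(15.4×1.33) = 0.04882 K/W
R_stainless steel = L/(kA) = 0.0007/(14.9×1.33) = 3.532×10^-5 K/W
Sum of the known resistances R_other = 0.04886 K/W
Required total resistance R_tot = ΔT/Q_allow = 80/350 = 0.2286 K/W
R_perlite board = R_tot − R_other = 0.1797 K/W
L = R·k·A = 0.1797×0.0556×1.33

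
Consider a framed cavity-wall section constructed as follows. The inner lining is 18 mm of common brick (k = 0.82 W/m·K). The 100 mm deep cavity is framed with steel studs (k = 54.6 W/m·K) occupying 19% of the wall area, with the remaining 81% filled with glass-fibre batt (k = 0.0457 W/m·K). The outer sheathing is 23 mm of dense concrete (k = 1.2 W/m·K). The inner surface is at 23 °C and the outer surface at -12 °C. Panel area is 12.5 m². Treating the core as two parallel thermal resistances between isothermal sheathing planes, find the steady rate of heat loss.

Sheathing layers in series; stud and cavity paths in parallel between them.
R_inner = 0.018/(0.82×12.5) = 0.001756 K/W
R_stud  = 0.1/(54.6×0.19×12.5) = 7.712×10^-4 K/W
R_cav   = 0.1/(0.0457×0.81×12.5) = 0.2161 K/W
1/R_core = 1/R_stud + 1/R_cav → R_core = 7.684×10^-4 K/W
R_outer = 0.023/(1.2×12.5) = 0.001533 K/W
R_total = 0.004058 K/W
Q = ΔT/R_total = 35/0.004058

Q ≈ 8630 W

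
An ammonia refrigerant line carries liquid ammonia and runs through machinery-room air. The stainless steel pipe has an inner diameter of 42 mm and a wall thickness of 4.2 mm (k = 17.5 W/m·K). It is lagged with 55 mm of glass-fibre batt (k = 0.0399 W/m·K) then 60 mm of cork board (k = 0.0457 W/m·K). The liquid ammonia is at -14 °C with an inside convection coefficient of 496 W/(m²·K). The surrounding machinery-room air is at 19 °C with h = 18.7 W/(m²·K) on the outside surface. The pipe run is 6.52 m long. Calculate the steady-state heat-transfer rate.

Q ≈ 32.4 W

Treating each annulus and film as a series resistance:
R_inner film = 1/(h_i·2πr₁L) = 1/(496×2π×0.021×6.52) = 0.002344 K/W
R_stainless steel pipe wall = ln(25.2/21)/(2π×17.5×6.52) = 2.543×10^-4 K/W
R_glass-fibre batt = ln(80.2/25.2)/(2π×0.0399×6.52) = 0.7083 K/W
R_cork board = ln(140.2/80.2)/(2π×0.0457×6.52) = 0.2983 K/W
R_outer film = 1/(h_o·2πr_oL) = 1/(18.7×2π×0.1402×6.52) = 0.009311 K/W
R_total = 1.019 K/W
Q = ΔT/R_total = 33/1.019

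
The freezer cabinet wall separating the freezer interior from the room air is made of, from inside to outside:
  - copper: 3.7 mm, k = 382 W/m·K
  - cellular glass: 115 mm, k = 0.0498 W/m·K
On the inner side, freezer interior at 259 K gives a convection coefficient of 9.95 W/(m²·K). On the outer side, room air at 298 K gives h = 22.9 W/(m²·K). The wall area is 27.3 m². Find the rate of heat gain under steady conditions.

Treating each layer as a thermal resistance in series:
R_inner film = 1/(h_i·A) = 1/(9.95×27.3) = 0.003681 K/W
R_copper = L/(kA) = 0.0037/(382×27.3) = 3.548×10^-7 K/W
R_cellular glass = L/(kA) = 0.115/(0.0498×27.3) = 0.08459 K/W
R_outer film = 1/(h_o·A) = 1/(22.9×27.3) = 0.0016 K/W
R_total = 0.08987 K/W
Q = ΔT / R_total = 39 / 0.08987

Q ≈ 434 W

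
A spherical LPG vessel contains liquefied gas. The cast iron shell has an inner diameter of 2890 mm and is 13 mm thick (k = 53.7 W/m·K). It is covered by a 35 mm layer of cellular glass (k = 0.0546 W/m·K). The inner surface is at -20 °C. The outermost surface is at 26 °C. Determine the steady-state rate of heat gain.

Q ≈ 1960 W

For a spherical shell R = (1/r₁ − 1/r₂)/(4πk); film R = 1/(h·4πr²). In series:
R_cast iron shell = (1/1.445 − 1/1.458)/(4π×53.7) = 9.144×10^-6 K/W
R_cellular glass = (1/1.458 − 1/1.493)/(4π×0.0546) = 0.02343 K/W
R_total = 0.02344 K/W
Q = ΔT/R_total = 46/0.02344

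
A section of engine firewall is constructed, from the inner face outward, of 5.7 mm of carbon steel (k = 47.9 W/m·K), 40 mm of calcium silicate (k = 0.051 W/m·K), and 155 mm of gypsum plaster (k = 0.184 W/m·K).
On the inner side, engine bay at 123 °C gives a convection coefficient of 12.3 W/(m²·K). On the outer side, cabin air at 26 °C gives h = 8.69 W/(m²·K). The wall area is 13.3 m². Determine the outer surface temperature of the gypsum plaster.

T ≈ 32.1 °C

Using the resistance-network approach (series):
R_inner film = 1/(h_i·A) = 1/(12.3×13.3) = 0.006113 K/W
R_carbon steel = L/(kA) = 0.0057/(47.9×13.3) = 8.947×10^-6 K/W
R_calcium silicate = L/(kA) = 0.04/(0.051×13.3) = 0.05897 K/W
R_gypsum plaster = L/(kA) = 0.155/(0.184×13.3) = 0.06334 K/W
R_outer film = 1/(h_o·A) = 1/(8.69×13.3) = 0.008652 K/W
R_total = 0.1371 K/W;  Q = ΔT/R_total = 97/0.1371 = 707.6 W
T_interface = T_inner − Q·ΣR(inner→interface) = 123 − 708×0.1284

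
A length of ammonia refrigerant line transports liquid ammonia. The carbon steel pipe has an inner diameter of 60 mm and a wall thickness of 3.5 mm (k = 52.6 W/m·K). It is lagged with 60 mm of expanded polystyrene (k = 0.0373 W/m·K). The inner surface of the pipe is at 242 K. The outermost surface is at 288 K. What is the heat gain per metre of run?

For a radial system each layer contributes R = ln(r_out/r_in)/(2πkL); films add R = 1/(hA).
R_carbon steel pipe wall = ln(33.5/30)/(2π×52.6×1) = 3.339×10^-4 K/W
R_expanded polystyrene = ln(93.5/33.5)/(2π×0.0373×1) = 4.38 K/W
R_total = 4.38 K/W
Q = ΔT/R_total = 46/4.38

q′ ≈ 10.5 W/m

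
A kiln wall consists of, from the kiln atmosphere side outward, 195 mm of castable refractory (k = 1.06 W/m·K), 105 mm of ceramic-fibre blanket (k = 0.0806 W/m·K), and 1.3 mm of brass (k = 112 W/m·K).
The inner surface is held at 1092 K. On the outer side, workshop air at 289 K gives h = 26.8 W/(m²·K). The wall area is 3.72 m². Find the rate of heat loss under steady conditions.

Q ≈ 1960 W

Series thermal resistances:
R_castable refractory = L/(kA) = 0.195/(1.06×3.72) = 0.04945 K/W
R_ceramic-fibre blanket = L/(kA) = 0.105/(0.0806×3.72) = 0.3502 K/W
R_brass = L/(kA) = 0.0013/(112×3.72) = 3.12×10^-6 K/W
R_outer film = 1/(h_o·A) = 1/(26.8×3.72) = 0.01003 K/W
R_total = 0.4097 K/W
Q = ΔT / R_total = 803 / 0.4097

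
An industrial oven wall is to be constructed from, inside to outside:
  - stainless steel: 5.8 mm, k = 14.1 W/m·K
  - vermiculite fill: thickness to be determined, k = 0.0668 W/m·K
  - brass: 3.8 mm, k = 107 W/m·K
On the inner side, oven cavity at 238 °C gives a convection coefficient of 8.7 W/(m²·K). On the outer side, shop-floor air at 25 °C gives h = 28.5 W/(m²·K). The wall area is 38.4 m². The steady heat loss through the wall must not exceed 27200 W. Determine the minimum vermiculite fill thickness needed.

Using the resistance-network approach (series):
R_inner film = 1/(h_i·A) = 1/(8.7×38.4) = 0.002993 K/W
R_stainless steel = L/(kA) = 0.0058/(14.1×38.4) = 1.071×10^-5 K/W
R_brass = L/(kA) = 0.0038/(107×38.4) = 9.248×10^-7 K/W
R_outer film = 1/(h_o·A) = 1/(28.5×38.4) = 9.137×10^-4 K/W
Sum of the known resistances R_other = 0.003919 K/W
Required total resistance R_tot = ΔT/Q_allow = 213/27200 = 0.007831 K/W
R_vermiculite fill = R_tot − R_other = 0.003912 K/W
L = R·k·A = 0.003912×0.0668×38.4

L ≈ 10 mm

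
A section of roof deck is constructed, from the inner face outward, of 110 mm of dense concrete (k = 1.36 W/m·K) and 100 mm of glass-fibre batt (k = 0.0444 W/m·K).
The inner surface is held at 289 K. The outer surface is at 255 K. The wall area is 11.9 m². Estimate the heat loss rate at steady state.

Q ≈ 173 W

Using the resistance-network approach (series):
R_dense concrete = L/(kA) = 0.11/(1.36×11.9) = 0.006797 K/W
R_glass-fibre batt = L/(kA) = 0.1/(0.0444×11.9) = 0.1893 K/W
R_total = 0.1961 K/W
Q = ΔT / R_total = 34 / 0.1961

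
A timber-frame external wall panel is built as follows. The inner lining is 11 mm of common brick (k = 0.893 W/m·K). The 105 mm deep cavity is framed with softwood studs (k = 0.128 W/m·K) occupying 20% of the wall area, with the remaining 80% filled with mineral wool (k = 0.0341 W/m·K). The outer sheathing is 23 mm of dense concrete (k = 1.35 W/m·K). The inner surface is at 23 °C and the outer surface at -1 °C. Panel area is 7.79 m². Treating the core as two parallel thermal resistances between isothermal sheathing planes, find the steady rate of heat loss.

Sheathing layers in series; stud and cavity paths in parallel between them.
R_inner = 0.011/(0.893×7.79) = 0.001581 K/W
R_stud  = 0.105/(0.128×0.2×7.79) = 0.5265 K/W
R_cav   = 0.105/(0.0341×0.8×7.79) = 0.4941 K/W
1/R_core = 1/R_stud + 1/R_cav → R_core = 0.2549 K/W
R_outer = 0.023/(1.35×7.79) = 0.002187 K/W
R_total = 0.2587 K/W
Q = ΔT/R_total = 24/0.2587

Q ≈ 92.8 W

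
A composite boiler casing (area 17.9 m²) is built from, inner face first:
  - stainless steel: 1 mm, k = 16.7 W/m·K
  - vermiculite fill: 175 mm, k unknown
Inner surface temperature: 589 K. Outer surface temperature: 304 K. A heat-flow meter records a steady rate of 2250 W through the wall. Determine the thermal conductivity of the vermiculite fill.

k ≈ 0.0772 W/(m·K)

Series thermal resistances:
R_stainless steel = L/(kA) = 0.001/(16.7×17.9) = 3.345×10^-6 K/W
Sum of known resistances R_other = 3.345×10^-6 K/W
Total R = ΔT/Q = 285/2250 = 0.1267 K/W
R_vermiculite fill = R_total − R_other = 0.1267 K/W
k = L/(R·A) = 0.175/(0.1267×17.9)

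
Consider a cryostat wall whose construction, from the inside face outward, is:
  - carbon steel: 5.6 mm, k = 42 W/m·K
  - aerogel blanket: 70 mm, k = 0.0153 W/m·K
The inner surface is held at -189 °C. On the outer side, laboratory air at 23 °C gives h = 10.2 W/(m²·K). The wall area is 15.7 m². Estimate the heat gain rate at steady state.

Q ≈ 712 W

Thermal resistances in series:
R_carbon steel = L/(kA) = 0.0056/(42×15.7) = 8.493×10^-6 K/W
R_aerogel blanket = L/(kA) = 0.07/(0.0153×15.7) = 0.2914 K/W
R_outer film = 1/(h_o·A) = 1/(10.2×15.7) = 0.006245 K/W
R_total = 0.2977 K/W
Q = ΔT / R_total = 212 / 0.2977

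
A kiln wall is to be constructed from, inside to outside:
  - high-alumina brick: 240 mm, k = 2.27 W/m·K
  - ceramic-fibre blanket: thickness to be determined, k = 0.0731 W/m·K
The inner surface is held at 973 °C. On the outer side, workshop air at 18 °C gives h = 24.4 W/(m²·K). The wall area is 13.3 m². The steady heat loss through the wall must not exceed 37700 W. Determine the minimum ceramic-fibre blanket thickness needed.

Using the resistance-network approach (series):
R_high-alumina brick = L/(kA) = 0.24/(2.27×13.3) = 0.007949 K/W
R_outer film = 1/(h_o·A) = 1/(24.4×13.3) = 0.003081 K/W
Sum of the known resistances R_other = 0.01103 K/W
Required total resistance R_tot = ΔT/Q_allow = 955/37700 = 0.02533 K/W
R_ceramic-fibre blanket = R_tot − R_other = 0.0143 K/W
L = R·k·A = 0.0143×0.0731×13.3

L ≈ 13.9 mm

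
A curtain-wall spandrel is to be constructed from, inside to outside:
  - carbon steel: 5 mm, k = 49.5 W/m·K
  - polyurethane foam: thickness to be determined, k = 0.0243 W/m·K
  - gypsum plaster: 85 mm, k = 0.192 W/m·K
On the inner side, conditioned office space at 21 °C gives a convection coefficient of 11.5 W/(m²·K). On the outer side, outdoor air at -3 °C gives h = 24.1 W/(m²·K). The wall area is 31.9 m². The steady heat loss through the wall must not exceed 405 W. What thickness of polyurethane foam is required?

Using the resistance-network approach (series):
R_inner film = 1/(h_i·A) = 1/(11.5×31.9) = 0.002726 K/W
R_carbon steel = L/(kA) = 0.005/(49.5×31.9) = 3.166×10^-6 K/W
R_gypsum plaster = L/(kA) = 0.085/(0.192×31.9) = 0.01388 K/W
R_outer film = 1/(h_o·A) = 1/(24.1×31.9) = 0.001301 K/W
Sum of the known resistances R_other = 0.01791 K/W
Required total resistance R_tot = ΔT/Q_allow = 24/405 = 0.05926 K/W
R_polyurethane foam = R_tot − R_other = 0.04135 K/W
L = R·k·A = 0.04135×0.0243×31.9

L ≈ 32.1 mm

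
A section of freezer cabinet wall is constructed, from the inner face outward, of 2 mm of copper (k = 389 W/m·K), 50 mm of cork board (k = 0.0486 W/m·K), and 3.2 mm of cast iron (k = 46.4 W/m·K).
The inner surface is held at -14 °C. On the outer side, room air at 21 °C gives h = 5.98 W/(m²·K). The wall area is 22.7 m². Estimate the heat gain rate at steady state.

Q ≈ 664 W

Model the wall as resistances in series:
R_copper = L/(kA) = 0.002/(389×22.7) = 2.265×10^-7 K/W
R_cork board = L/(kA) = 0.05/(0.0486×22.7) = 0.04532 K/W
R_cast iron = L/(kA) = 0.0032/(46.4×22.7) = 3.038×10^-6 K/W
R_outer film = 1/(h_o·A) = 1/(5.98×22.7) = 0.007367 K/W
R_total = 0.05269 K/W
Q = ΔT / R_total = 35 / 0.05269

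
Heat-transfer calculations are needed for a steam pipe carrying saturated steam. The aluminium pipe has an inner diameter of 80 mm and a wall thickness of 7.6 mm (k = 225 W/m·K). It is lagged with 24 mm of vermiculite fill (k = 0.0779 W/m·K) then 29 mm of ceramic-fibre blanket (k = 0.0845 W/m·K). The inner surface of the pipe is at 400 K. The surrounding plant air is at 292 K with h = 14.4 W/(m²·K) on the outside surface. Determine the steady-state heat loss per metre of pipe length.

Treating each annulus and film as a series resistance:
R_aluminium pipe wall = ln(47.6/40)/(2π×225×1) = 1.23×10^-4 K/W
R_vermiculite fill = ln(71.6/47.6)/(2π×0.0779×1) = 0.8341 K/W
R_ceramic-fibre blanket = ln(100.6/71.6)/(2π×0.0845×1) = 0.6405 K/W
R_outer film = 1/(h_o·2πr_oL) = 1/(14.4×2π×0.1006×1) = 0.1099 K/W
R_total = 1.585 K/W
Q = ΔT/R_total = 108/1.585

q′ ≈ 68.2 W/m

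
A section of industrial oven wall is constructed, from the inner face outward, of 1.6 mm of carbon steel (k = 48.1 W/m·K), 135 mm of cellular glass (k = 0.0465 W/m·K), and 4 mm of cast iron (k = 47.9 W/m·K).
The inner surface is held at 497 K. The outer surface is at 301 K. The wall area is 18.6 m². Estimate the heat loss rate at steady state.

Treating each layer as a thermal resistance in series:
R_carbon steel = L/(kA) = 0.0016/(48.1×18.6) = 1.788×10^-6 K/W
R_cellular glass = L/(kA) = 0.135/(0.0465×18.6) = 0.1561 K/W
R_cast iron = L/(kA) = 0.004/(47.9×18.6) = 4.49×10^-6 K/W
R_total = 0.1561 K/W
Q = ΔT / R_total = 196 / 0.1561

Q ≈ 1260 W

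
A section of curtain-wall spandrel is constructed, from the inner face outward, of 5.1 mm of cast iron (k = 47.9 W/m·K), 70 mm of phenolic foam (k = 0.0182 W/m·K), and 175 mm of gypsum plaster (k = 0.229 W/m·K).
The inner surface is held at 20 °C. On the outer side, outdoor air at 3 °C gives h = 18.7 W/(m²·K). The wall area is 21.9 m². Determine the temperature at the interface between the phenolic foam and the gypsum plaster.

T ≈ 5.98 °C

Series thermal resistances:
R_cast iron = L/(kA) = 0.0051/(47.9×21.9) = 4.862×10^-6 K/W
R_phenolic foam = L/(kA) = 0.07/(0.0182×21.9) = 0.1756 K/W
R_gypsum plaster = L/(kA) = 0.175/(0.229×21.9) = 0.03489 K/W
R_outer film = 1/(h_o·A) = 1/(18.7×21.9) = 0.002442 K/W
R_total = 0.213 K/W;  Q = ΔT/R_total = 17/0.213 = 79.83 W
T_interface = T_inner − Q·ΣR(inner→interface) = 20 − 79.8×0.1756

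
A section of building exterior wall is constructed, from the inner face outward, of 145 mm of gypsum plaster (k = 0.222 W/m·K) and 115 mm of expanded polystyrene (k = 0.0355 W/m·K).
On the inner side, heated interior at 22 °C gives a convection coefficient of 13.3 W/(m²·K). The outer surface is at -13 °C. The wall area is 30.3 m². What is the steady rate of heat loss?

Treating each layer as a thermal resistance in series:
R_inner film = 1/(h_i·A) = 1/(13.3×30.3) = 0.002481 K/W
R_gypsum plaster = L/(kA) = 0.145/(0.222×30.3) = 0.02156 K/W
R_expanded polystyrene = L/(kA) = 0.115/(0.0355×30.3) = 0.1069 K/W
R_total = 0.1309 K/W
Q = ΔT / R_total = 35 / 0.1309

Q ≈ 267 W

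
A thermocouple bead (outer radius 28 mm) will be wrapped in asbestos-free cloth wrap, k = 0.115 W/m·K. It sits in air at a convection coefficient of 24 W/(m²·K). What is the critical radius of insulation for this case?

r_cr ≈ 9.58 mm

For a sphere r_cr = 2k/h = 2×0.115/24
r_cr = 9.58 mm; since the bare radius (28 mm) is above r_cr, any added insulation will reduce heat loss.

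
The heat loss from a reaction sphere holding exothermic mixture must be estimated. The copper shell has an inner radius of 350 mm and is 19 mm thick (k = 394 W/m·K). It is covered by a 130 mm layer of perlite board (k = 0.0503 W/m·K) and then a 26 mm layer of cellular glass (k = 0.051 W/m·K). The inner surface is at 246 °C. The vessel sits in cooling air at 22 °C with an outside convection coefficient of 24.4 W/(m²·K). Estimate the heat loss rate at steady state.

Q ≈ 174 W

For a spherical shell R = (1/r₁ − 1/r₂)/(4πk); film R = 1/(h·4πr²). In series:
R_copper shell = (1/0.35 − 1/0.369)/(4π×394) = 2.971×10^-5 K/W
R_perlite board = (1/0.369 − 1/0.499)/(4π×0.0503) = 1.117 K/W
R_cellular glass = (1/0.499 − 1/0.525)/(4π×0.051) = 0.1549 K/W
R_outer film = 1/(h·4πr_o²) = 1/(24.4×4π×0.525²) = 0.01183 K/W
R_total = 1.284 K/W
Q = ΔT/R_total = 224/1.284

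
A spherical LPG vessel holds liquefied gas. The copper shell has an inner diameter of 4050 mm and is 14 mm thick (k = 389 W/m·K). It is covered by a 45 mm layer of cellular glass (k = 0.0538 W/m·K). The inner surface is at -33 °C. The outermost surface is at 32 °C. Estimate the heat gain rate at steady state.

Q ≈ 4150 W

Each spherical layer contributes R = (1/r_i − 1/r_o)/(4πk):
R_copper shell = (1/2.025 − 1/2.039)/(4π×389) = 6.936×10^-7 K/W
R_cellular glass = (1/2.039 − 1/2.084)/(4π×0.0538) = 0.01566 K/W
R_total = 0.01566 K/W
Q = ΔT/R_total = 65/0.01566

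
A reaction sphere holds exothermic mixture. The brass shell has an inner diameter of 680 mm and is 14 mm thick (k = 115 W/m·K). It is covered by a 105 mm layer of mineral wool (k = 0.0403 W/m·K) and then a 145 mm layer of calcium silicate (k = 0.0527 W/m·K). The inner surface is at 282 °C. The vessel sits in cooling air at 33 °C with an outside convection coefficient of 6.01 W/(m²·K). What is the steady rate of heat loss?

Spherical conduction: R = (1/r_in − 1/r_out)/(4πk) per layer; series-sum.
R_brass shell = (1/0.34 − 1/0.354)/(4π×115) = 8.049×10^-5 K/W
R_mineral wool = (1/0.354 − 1/0.459)/(4π×0.0403) = 1.276 K/W
R_calcium silicate = (1/0.459 − 1/0.604)/(4π×0.0527) = 0.7898 K/W
R_outer film = 1/(h·4πr_o²) = 1/(6.01×4π×0.604²) = 0.03629 K/W
R_total = 2.102 K/W
Q = ΔT/R_total = 249/2.102

Q ≈ 118 W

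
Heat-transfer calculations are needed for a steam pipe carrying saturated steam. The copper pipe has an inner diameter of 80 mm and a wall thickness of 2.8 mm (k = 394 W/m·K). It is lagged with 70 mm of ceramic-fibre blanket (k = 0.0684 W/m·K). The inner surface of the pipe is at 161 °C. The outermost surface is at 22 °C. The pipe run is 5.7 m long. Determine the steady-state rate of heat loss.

Q ≈ 351 W

For a radial system each layer contributes R = ln(r_out/r_in)/(2πkL); films add R = 1/(hA).
R_copper pipe wall = ln(42.8/40)/(2π×394×5.7) = 4.795×10^-6 K/W
R_ceramic-fibre blanket = ln(112.8/42.8)/(2π×0.0684×5.7) = 0.3956 K/W
R_total = 0.3956 K/W
Q = ΔT/R_total = 139/0.3956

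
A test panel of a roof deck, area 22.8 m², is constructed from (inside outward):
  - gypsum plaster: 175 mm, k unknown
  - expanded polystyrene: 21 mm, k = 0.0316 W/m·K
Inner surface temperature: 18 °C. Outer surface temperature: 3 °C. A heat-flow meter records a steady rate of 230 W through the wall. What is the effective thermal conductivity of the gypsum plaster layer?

k ≈ 0.213 W/(m·K)

Treating each layer as a thermal resistance in series:
R_expanded polystyrene = L/(kA) = 0.021/(0.0316×22.8) = 0.02915 K/W
Sum of known resistances R_other = 0.02915 K/W
Total R = ΔT/Q = 15/230 = 0.06522 K/W
R_gypsum plaster = R_total − R_other = 0.03607 K/W
k = L/(R·A) = 0.175/(0.03607×22.8)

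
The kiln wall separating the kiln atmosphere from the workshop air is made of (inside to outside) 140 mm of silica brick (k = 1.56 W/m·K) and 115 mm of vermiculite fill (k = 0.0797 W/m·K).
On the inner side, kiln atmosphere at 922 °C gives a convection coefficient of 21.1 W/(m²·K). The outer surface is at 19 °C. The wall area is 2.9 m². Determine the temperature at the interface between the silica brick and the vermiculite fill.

T ≈ 844 °C

Series thermal resistances:
R_inner film = 1/(h_i·A) = 1/(21.1×2.9) = 0.01634 K/W
R_silica brick = L/(kA) = 0.14/(1.56×2.9) = 0.03095 K/W
R_vermiculite fill = L/(kA) = 0.115/(0.0797×2.9) = 0.4976 K/W
R_total = 0.5448 K/W;  Q = ΔT/R_total = 903/0.5448 = 1657 W
T_interface = T_inner − Q·ΣR(inner→interface) = 922 − 1660×0.04729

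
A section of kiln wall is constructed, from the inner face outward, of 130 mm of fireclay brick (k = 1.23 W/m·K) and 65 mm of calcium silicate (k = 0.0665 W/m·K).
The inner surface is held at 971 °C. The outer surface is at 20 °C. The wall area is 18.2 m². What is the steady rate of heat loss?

Series thermal resistances:
R_fireclay brick = L/(kA) = 0.13/(1.23×18.2) = 0.005807 K/W
R_calcium silicate = L/(kA) = 0.065/(0.0665×18.2) = 0.05371 K/W
R_total = 0.05951 K/W
Q = ΔT / R_total = 951 / 0.05951

Q ≈ 16000 W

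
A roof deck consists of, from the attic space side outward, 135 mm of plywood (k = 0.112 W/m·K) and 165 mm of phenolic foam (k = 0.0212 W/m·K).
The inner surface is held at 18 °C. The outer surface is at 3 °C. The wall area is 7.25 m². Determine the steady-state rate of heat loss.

Q ≈ 12.1 W

Treating each layer as a thermal resistance in series:
R_plywood = L/(kA) = 0.135/(0.112×7.25) = 0.1663 K/W
R_phenolic foam = L/(kA) = 0.165/(0.0212×7.25) = 1.074 K/W
R_total = 1.24 K/W
Q = ΔT / R_total = 15 / 1.24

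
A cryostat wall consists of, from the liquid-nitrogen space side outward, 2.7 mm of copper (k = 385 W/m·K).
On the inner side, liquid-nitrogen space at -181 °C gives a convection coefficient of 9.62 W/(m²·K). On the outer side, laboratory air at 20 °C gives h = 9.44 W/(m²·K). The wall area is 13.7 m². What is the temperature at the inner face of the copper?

T ≈ -81.5 °C

Using the resistance-network approach (series):
R_inner film = 1/(h_i·A) = 1/(9.62×13.7) = 0.007588 K/W
R_copper = L/(kA) = 0.0027/(385×13.7) = 5.119×10^-7 K/W
R_outer film = 1/(h_o·A) = 1/(9.44×13.7) = 0.007732 K/W
R_total = 0.01532 K/W;  Q = ΔT/R_total = 201/0.01532 = 13120 W
T_interface = T_inner + Q·ΣR(inner→interface) = -181 + 13100×0.007588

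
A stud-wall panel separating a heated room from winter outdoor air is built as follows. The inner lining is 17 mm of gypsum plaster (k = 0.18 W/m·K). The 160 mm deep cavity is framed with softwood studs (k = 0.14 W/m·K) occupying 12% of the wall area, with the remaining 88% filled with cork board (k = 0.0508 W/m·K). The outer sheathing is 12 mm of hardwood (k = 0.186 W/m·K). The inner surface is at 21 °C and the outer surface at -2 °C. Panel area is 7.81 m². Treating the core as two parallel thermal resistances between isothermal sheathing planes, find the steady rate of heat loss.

Q ≈ 65.1 W

Sheathing layers in series; stud and cavity paths in parallel between them.
R_inner = 0.017/(0.18×7.81) = 0.01209 K/W
R_stud  = 0.16/(0.14×0.12×7.81) = 1.219 K/W
R_cav   = 0.16/(0.0508×0.88×7.81) = 0.4583 K/W
1/R_core = 1/R_stud + 1/R_cav → R_core = 0.3331 K/W
R_outer = 0.012/(0.186×7.81) = 0.008261 K/W
R_total = 0.3534 K/W
Q = ΔT/R_total = 23/0.3534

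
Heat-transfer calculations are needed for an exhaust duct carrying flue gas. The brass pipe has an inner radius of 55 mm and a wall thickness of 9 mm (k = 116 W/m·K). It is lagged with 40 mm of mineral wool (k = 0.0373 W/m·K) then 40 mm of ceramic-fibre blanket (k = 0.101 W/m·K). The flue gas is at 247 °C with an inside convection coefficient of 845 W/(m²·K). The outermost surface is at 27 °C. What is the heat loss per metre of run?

Treating each annulus and film as a series resistance:
R_inner film = 1/(h_i·2πr₁L) = 1/(845×2π×0.055×1) = 0.003425 K/W
R_brass pipe wall = ln(64/55)/(2π×116×1) = 2.079×10^-4 K/W
R_mineral wool = ln(104/64)/(2π×0.0373×1) = 2.072 K/W
R_ceramic-fibre blanket = ln(144/104)/(2π×0.101×1) = 0.5128 K/W
R_total = 2.588 K/W
Q = ΔT/R_total = 220/2.588

q′ ≈ 85 W/m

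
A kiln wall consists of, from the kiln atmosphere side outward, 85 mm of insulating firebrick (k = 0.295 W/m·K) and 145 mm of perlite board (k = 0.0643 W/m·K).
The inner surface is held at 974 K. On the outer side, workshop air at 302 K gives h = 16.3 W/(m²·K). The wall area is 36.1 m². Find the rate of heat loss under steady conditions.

Q ≈ 9310 W

Using the resistance-network approach (series):
R_insulating firebrick = L/(kA) = 0.085/(0.295×36.1) = 0.007982 K/W
R_perlite board = L/(kA) = 0.145/(0.0643×36.1) = 0.06247 K/W
R_outer film = 1/(h_o·A) = 1/(16.3×36.1) = 0.001699 K/W
R_total = 0.07215 K/W
Q = ΔT / R_total = 672 / 0.07215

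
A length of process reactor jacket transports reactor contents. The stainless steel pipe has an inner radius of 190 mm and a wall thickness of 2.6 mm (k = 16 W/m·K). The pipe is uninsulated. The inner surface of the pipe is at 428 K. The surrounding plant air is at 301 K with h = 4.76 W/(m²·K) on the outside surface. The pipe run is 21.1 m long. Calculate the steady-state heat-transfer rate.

Q ≈ 15400 W

Per-layer cylindrical resistances, series-summed:
R_stainless steel pipe wall = ln(192.6/190)/(2π×16×21.1) = 6.407×10^-6 K/W
R_outer film = 1/(h_o·2πr_oL) = 1/(4.76×2π×0.1926×21.1) = 0.008228 K/W
R_total = 0.008234 K/W
Q = ΔT/R_total = 127/0.008234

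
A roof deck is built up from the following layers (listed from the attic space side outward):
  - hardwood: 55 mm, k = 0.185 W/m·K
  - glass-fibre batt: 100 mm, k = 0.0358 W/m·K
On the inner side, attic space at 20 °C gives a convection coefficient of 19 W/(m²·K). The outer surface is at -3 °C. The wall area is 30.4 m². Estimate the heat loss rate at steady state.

Q ≈ 222 W

Thermal resistances in series:
R_inner film = 1/(h_i·A) = 1/(19×30.4) = 0.001731 K/W
R_hardwood = L/(kA) = 0.055/(0.185×30.4) = 0.00978 K/W
R_glass-fibre batt = L/(kA) = 0.1/(0.0358×30.4) = 0.09188 K/W
R_total = 0.1034 K/W
Q = ΔT / R_total = 23 / 0.1034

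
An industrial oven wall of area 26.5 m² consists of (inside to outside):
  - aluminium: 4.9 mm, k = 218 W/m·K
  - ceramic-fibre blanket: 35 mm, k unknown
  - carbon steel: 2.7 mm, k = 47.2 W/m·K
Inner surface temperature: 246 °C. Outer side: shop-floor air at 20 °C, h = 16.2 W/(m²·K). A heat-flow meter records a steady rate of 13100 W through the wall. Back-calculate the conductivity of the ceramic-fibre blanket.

Series thermal resistances:
R_aluminium = L/(kA) = 0.0049/(218×26.5) = 8.482×10^-7 K/W
R_carbon steel = L/(kA) = 0.0027/(47.2×26.5) = 2.159×10^-6 K/W
R_outer film = 1/(h_o·A) = 1/(16.2×26.5) = 0.002329 K/W
Sum of known resistances R_other = 0.002332 K/W
Total R = ΔT/Q = 226/13100 = 0.01725 K/W
R_ceramic-fibre blanket = R_total − R_other = 0.01492 K/W
k = L/(R·A) = 0.035/(0.01492×26.5)

k ≈ 0.0885 W/(m·K)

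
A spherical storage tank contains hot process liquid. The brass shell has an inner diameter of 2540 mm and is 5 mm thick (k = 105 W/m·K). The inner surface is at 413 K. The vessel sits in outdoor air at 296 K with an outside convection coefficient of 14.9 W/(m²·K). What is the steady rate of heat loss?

Each spherical layer contributes R = (1/r_i − 1/r_o)/(4πk):
R_brass shell = (1/1.27 − 1/1.275)/(4π×105) = 2.34×10^-6 K/W
R_outer film = 1/(h·4πr_o²) = 1/(14.9×4π×1.275²) = 0.003285 K/W
R_total = 0.003288 K/W
Q = ΔT/R_total = 117/0.003288

Q ≈ 35600 W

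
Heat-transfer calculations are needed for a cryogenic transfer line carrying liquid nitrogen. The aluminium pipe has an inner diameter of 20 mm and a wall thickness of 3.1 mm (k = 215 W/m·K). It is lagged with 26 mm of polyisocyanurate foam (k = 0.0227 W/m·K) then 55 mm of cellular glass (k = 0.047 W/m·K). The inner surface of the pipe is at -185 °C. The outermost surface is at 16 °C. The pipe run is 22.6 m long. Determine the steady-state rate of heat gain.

Cylindrical conduction, so R = ln(r₂/r₁)/(2πkL) per layer, in series:
R_aluminium pipe wall = ln(13.1/10)/(2π×215×22.6) = 8.845×10^-6 K/W
R_polyisocyanurate foam = ln(39.1/13.1)/(2π×0.0227×22.6) = 0.3392 K/W
R_cellular glass = ln(94.1/39.1)/(2π×0.047×22.6) = 0.1316 K/W
R_total = 0.4708 K/W
Q = ΔT/R_total = 201/0.4708

Q ≈ 427 W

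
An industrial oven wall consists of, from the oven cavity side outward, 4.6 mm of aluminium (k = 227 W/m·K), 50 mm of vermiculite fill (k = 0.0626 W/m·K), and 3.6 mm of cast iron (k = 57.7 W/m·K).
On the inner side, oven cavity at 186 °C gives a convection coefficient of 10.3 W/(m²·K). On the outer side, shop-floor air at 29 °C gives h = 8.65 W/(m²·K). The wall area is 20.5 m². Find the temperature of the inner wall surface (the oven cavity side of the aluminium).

Treating each layer as a thermal resistance in series:
R_inner film = 1/(h_i·A) = 1/(10.3×20.5) = 0.004736 K/W
R_aluminium = L/(kA) = 0.0046/(227×20.5) = 9.885×10^-7 K/W
R_vermiculite fill = L/(kA) = 0.05/(0.0626×20.5) = 0.03896 K/W
R_cast iron = L/(kA) = 0.0036/(57.7×20.5) = 3.043×10^-6 K/W
R_outer film = 1/(h_o·A) = 1/(8.65×20.5) = 0.005639 K/W
R_total = 0.04934 K/W;  Q = ΔT/R_total = 157/0.04934 = 3182 W
T_interface = T_inner − Q·ΣR(inner→interface) = 186 − 3180×0.004736

T ≈ 171 °C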